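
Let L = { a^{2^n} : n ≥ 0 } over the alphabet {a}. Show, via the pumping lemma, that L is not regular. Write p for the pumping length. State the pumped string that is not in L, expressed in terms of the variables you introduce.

Suppose for contradiction that L is regular, and let p be the pumping length.
Take w = a^{2^p} ∈ L with |w| = 2^p ≥ p.
The pumping lemma gives a decomposition w = xyz where |xy| ≤ p and |y| ≥ 1.
Then y = a^k for some k with 1 ≤ k ≤ p.
Pump with i = 2: xy^2z = a^{2^p+k}. Since 1 ≤ k ≤ p < 2^p, we have 2^p < 2^p+k < 2^{p+1}, so 2^p+k is not a power of 2. So xy^2z ∉ L.
Contradiction. Therefore L is not regular.

a^{2^p+k}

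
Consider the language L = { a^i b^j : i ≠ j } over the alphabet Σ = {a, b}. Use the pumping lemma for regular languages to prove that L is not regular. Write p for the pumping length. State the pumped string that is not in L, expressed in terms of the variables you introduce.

Assume L is regular; let p be its pumping constant.
Choose w = a^p b^{p+p!}. Since p ≠ p+p!, w ∈ L; and |w| ≥ p.
The pumping lemma gives a decomposition w = xyz where |xy| ≤ p and y is nonempty.
Since the first p symbols of w are all a's and |xy| ≤ p, y lies entirely in the leading a-block: y = a^k for some k with 1 ≤ k ≤ p.
Since 1 ≤ k ≤ p, k divides p!; set t = 1 + p!/k. Then xy^t z has p + (p!/k)·k = p + p! copies of a. Now the a-count equals the b-count, so i ≠ j fails. So xy^t z = a^{p+p!} b^{p+p!} ∉ L.
This is a contradiction; hence L is not regular.

a^{p+p!} b^{p+p!}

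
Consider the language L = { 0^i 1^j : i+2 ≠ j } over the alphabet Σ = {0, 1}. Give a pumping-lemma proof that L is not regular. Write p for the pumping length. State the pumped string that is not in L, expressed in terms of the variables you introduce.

0^{p+p!} 1^{p+p!+2}

Assume L is regular. Let p be the pumping length given by the pumping lemma.
Choose w = 0^p 1^{p+p!+2}. Since p ≠ (p+p!+2)-2 = p+p!, w ∈ L; and |w| ≥ p.
Write w = xyz as guaranteed by the lemma, with |xy| ≤ p and |y| > 0.
Since the first p symbols of w are all 0's and |xy| ≤ p, y lies entirely in the leading 0-block: y = 0^k for some k with 1 ≤ k ≤ p.
Since 1 ≤ k ≤ p, k divides p!; set t = 1 + p!/k. Then xy^t z has p + (p!/k)·k = p + p! copies of 0. Now the 0-count is p+p! and (1-count)-2 = (p+p!+2)-2 = p+p!, so i+2 ≠ j fails. So xy^t z = 0^{p+p!} 1^{p+p!+2} ∉ L.
This contradicts the pumping lemma, so L is not regular.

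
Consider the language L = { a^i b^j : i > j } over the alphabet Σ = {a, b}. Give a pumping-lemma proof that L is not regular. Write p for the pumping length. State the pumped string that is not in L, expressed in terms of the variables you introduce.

a^{p+1-k} b^p

Assume L is regular. Let p be the pumping length given by the pumping lemma.
Choose w = a^{p+1} b^p ∈ L, with |w| = 2p+1 ≥ p.
By the pumping lemma, w = xyz with |xy| ≤ p and |y| ≥ 1.
Since the first p symbols of w are all a's and |xy| ≤ p, y lies entirely in the leading a-block: y = a^k for some k with 1 ≤ k ≤ p.
Consider xy^0z = xz = a^{p+1-k} b^p. Since k ≥ 1, the a-count p+1-k is at most p, so i > j fails; thus xz ∉ L.
This contradicts the pumping lemma, so L is not regular.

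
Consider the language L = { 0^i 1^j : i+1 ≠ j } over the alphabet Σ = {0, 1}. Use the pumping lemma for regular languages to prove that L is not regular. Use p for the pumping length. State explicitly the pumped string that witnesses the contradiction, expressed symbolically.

0^{p+p!} 1^{p+p!+1}

Suppose for contradiction that L is regular, and let p be the pumping length.
Choose w = 0^p 1^{p+p!+1}. Since p ≠ (p+p!+1)-1 = p+p!, w ∈ L; and |w| ≥ p.
Write w = xyz as guaranteed by the lemma, with |xy| ≤ p and |y| ≥ 1.
The first p characters of w are 0's, so xy (and hence y) consists only of 0's. Write y = 0^k, 1 ≤ k ≤ p.
Since 1 ≤ k ≤ p, k divides p!; set t = 1 + p!/k. Then xy^t z has p + (p!/k)·k = p + p! copies of 0. Now the 0-count is p+p! and (1-count)-1 = (p+p!+1)-1 = p+p!, so i+1 ≠ j fails. So xy^t z = 0^{p+p!} 1^{p+p!+1} ∉ L.
This contradicts the pumping lemma, so L is not regular.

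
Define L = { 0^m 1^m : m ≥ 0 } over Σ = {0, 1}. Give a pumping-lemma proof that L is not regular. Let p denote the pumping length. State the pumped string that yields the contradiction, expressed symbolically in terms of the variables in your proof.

Assume L is regular. Let p be the pumping length given by the pumping lemma.
Let w = 0^p 1^p ∈ L; note |w| = 2p ≥ p.
By the pumping lemma, w = xyz with |xy| ≤ p and |y| > 0.
Because |xy| ≤ p and w begins with p copies of 0, we have y = 0^k with 1 ≤ k ≤ p.
Pump with i = 2: xy^2z = 0^{p+k} 1^p. For this to lie in L we would need p = p+k, which forces k = 0. But k ≥ 1, so xy^2z ∉ L.
This is a contradiction; hence L is not regular.

0^{p+k} 1^p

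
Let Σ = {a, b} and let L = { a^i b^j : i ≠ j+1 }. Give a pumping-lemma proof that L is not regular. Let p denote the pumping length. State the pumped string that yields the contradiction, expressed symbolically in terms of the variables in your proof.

Toward a contradiction, assume L is regular with pumping length p.
Choose w = a^p b^{p+p!-1}. Since p ≠ (p+p!-1)+1 = p+p!, w ∈ L; and |w| ≥ p.
Write w = xyz as guaranteed by the lemma, with |xy| ≤ p and |y| ≥ 1.
Because |xy| ≤ p and w begins with p copies of a, we have y = a^k with 1 ≤ k ≤ p.
Since 1 ≤ k ≤ p, k divides p!; set t = 1 + p!/k. Then xy^t z has p + (p!/k)·k = p + p! copies of a. Now the a-count is p+p! and (b-count)+1 = (p+p!-1)+1 = p+p!, so i ≠ j+1 fails. So xy^t z = a^{p+p!} b^{p+p!-1} ∉ L.
This contradicts the pumping lemma, so L is not regular.

a^{p+p!} b^{p+p!-1}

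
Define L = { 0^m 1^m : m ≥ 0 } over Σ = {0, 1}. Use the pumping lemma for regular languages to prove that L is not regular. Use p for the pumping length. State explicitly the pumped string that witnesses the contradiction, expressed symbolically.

Toward a contradiction, assume L is regular with pumping length p.
Choose w = 0^p 1^p, which is in L with |w| = 2p ≥ p.
The pumping lemma gives a decomposition w = xyz where |xy| ≤ p and y is nonempty.
Because |xy| ≤ p and w begins with p copies of 0, we have y = 0^k with 1 ≤ k ≤ p.
Pump with i = 2: xy^2z = 0^{p+k} 1^p. For this to lie in L we would need p = p+k, which forces k = 0. But k ≥ 1, so xy^2z ∉ L.
This contradicts the pumping lemma, so L is not regular.

0^{p+k} 1^p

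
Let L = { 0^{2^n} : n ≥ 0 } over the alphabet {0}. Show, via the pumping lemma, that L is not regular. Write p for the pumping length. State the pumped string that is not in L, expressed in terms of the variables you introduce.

0^{2^p+k}

Suppose for contradiction that L is regular, and let p be the pumping length.
Take w = 0^{2^p} ∈ L with |w| = 2^p ≥ p.
The pumping lemma gives a decomposition w = xyz where |xy| ≤ p and |y| ≥ 1.
Then y = 0^k for some k with 1 ≤ k ≤ p.
Pump with i = 2: xy^2z = 0^{2^p+k}. Since 1 ≤ k ≤ p < 2^p, we have 2^p < 2^p+k < 2^{p+1}, so 2^p+k is not a power of 2. So xy^2z ∉ L.
Contradiction. Therefore L is not regular.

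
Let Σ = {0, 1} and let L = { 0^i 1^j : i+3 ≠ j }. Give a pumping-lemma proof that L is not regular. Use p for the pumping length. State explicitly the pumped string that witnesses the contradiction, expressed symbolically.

0^{p+p!} 1^{p+p!+3}

Suppose for contradiction that L is regular, and let p be the pumping length.
Choose w = 0^p 1^{p+p!+3}. Since p ≠ (p+p!+3)-3 = p+p!, w ∈ L; and |w| ≥ p.
The pumping lemma gives a decomposition w = xyz where |xy| ≤ p and |y| > 0.
Because |xy| ≤ p and w begins with p copies of 0, we have y = 0^k with 1 ≤ k ≤ p.
Since 1 ≤ k ≤ p, k divides p!; set t = 1 + p!/k. Then xy^t z has p + (p!/k)·k = p + p! copies of 0. Now the 0-count is p+p! and (1-count)-3 = (p+p!+3)-3 = p+p!, so i+3 ≠ j fails. So xy^t z = 0^{p+p!} 1^{p+p!+3} ∉ L.
This contradicts the pumping lemma, so L is not regular.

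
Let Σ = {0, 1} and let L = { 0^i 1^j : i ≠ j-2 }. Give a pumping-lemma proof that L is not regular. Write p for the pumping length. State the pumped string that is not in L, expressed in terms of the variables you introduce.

Toward a contradiction, assume L is regular with pumping length p.
Choose w = 0^p 1^{p+p!+2}. Since p ≠ (p+p!+2)-2 = p+p!, w ∈ L; and |w| ≥ p.
By the pumping lemma, w = xyz with |xy| ≤ p and |y| > 0.
Since the first p symbols of w are all 0's and |xy| ≤ p, y lies entirely in the leading 0-block: y = 0^k for some k with 1 ≤ k ≤ p.
Since 1 ≤ k ≤ p, k divides p!; set t = 1 + p!/k. Then xy^t z has p + (p!/k)·k = p + p! copies of 0. Now the 0-count is p+p! and (1-count)-2 = (p+p!+2)-2 = p+p!, so i ≠ j-2 fails. So xy^t z = 0^{p+p!} 1^{p+p!+2} ∉ L.
Contradiction. Therefore L is not regular.

0^{p+p!} 1^{p+p!+2}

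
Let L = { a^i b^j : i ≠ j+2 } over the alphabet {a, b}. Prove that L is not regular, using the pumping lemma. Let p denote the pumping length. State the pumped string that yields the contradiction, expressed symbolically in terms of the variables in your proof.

Assume L is regular; let p be its pumping constant.
Choose w = a^p b^{p+p!-2}. Since p ≠ (p+p!-2)+2 = p+p!, w ∈ L; and |w| ≥ p.
The pumping lemma gives a decomposition w = xyz where |xy| ≤ p and y is nonempty.
Because |xy| ≤ p and w begins with p copies of a, we have y = a^k with 1 ≤ k ≤ p.
Since 1 ≤ k ≤ p, k divides p!; set t = 1 + p!/k. Then xy^t z has p + (p!/k)·k = p + p! copies of a. Now the a-count is p+p! and (b-count)+2 = (p+p!-2)+2 = p+p!, so i ≠ j+2 fails. So xy^t z = a^{p+p!} b^{p+p!-2} ∉ L.
This contradicts the pumping lemma, so L is not regular.

a^{p+p!} b^{p+p!-2}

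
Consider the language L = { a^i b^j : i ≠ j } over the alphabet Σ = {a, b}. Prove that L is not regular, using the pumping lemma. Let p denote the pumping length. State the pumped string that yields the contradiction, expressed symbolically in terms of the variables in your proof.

Assume L is regular. Let p be the pumping length given by the pumping lemma.
Choose w = a^p b^{p+p!}. Since p ≠ p+p!, w ∈ L; and |w| ≥ p.
The pumping lemma gives a decomposition w = xyz where |xy| ≤ p and |y| > 0.
Since the first p symbols of w are all a's and |xy| ≤ p, y lies entirely in the leading a-block: y = a^k for some k with 1 ≤ k ≤ p.
Since 1 ≤ k ≤ p, k divides p!; set t = 1 + p!/k. Then xy^t z has p + (p!/k)·k = p + p! copies of a. Now the a-count equals the b-count, so i ≠ j fails. So xy^t z = a^{p+p!} b^{p+p!} ∉ L.
This contradicts the pumping lemma, so L is not regular.

a^{p+p!} b^{p+p!}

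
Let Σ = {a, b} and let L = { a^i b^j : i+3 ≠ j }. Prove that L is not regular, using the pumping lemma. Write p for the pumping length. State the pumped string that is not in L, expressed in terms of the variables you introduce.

a^{p+p!} b^{p+p!+3}

Toward a contradiction, assume L is regular with pumping length p.
Choose w = a^p b^{p+p!+3}. Since p ≠ (p+p!+3)-3 = p+p!, w ∈ L; and |w| ≥ p.
Write w = xyz as guaranteed by the lemma, with |xy| ≤ p and y is nonempty.
The first p characters of w are a's, so xy (and hence y) consists only of a's. Write y = a^k, 1 ≤ k ≤ p.
Since 1 ≤ k ≤ p, k divides p!; set t = 1 + p!/k. Then xy^t z has p + (p!/k)·k = p + p! copies of a. Now the a-count is p+p! and (b-count)-3 = (p+p!+3)-3 = p+p!, so i+3 ≠ j fails. So xy^t z = a^{p+p!} b^{p+p!+3} ∉ L.
This is a contradiction; hence L is not regular.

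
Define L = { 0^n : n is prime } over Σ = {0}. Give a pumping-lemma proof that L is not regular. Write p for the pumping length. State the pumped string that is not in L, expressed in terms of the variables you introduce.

Assume L is regular. Let p be the pumping length given by the pumping lemma.
Let q be a prime with q ≥ p+2 (infinitely many primes exist), and take w = 0^q ∈ L with |w| = q ≥ p.
Write w = xyz as guaranteed by the lemma, with |xy| ≤ p and y is nonempty.
Then y = 0^k for some k with 1 ≤ k ≤ p.
Since 1 ≤ k ≤ p, |xz| = q-k. Pump with i = q+1: |xy^{q+1}z| = (q-k)+(q+1)k = q+qk = q(1+k), which is composite (both factors ≥ 2). So xy^{q+1}z = 0^{q(1+k)} ∉ L.
This contradicts the pumping lemma, so L is not regular.

0^{q(1+k)}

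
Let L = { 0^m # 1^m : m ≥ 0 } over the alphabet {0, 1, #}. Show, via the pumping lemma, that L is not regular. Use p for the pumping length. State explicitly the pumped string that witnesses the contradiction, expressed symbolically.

0^{p+k} # 1^p

Suppose for contradiction that L is regular, and let p be the pumping length.
Take w = 0^p # 1^p ∈ L with |w| = 2p+1 ≥ p.
Write w = xyz as guaranteed by the lemma, with |xy| ≤ p and y is nonempty.
The first p characters of w are 0's, so xy (and hence y) consists only of 0's. Write y = 0^k, 1 ≤ k ≤ p.
Pump with i = 2: xy^2z = 0^{p+k} # 1^p, which would require p+k = p. But k ≥ 1, so xy^2z ∉ L.
This contradicts the pumping lemma, so L is not regular.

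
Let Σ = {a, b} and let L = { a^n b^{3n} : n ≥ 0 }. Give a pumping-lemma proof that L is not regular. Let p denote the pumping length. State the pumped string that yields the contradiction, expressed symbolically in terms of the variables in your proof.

a^{p+k} b^{3p}

Suppose for contradiction that L is regular, and let p be the pumping length.
Let w = a^p b^{3p} ∈ L; note |w| = 4p ≥ p.
The pumping lemma gives a decomposition w = xyz where |xy| ≤ p and y is nonempty.
Because |xy| ≤ p and w begins with p copies of a, we have y = a^k with 1 ≤ k ≤ p.
Pump with i = 2: xy^2z = a^{p+k} b^{3p}. For this to lie in L we would need 3p = 3(p+k), which forces k = 0. But k ≥ 1, so xy^2z ∉ L.
Contradiction. Therefore L is not regular.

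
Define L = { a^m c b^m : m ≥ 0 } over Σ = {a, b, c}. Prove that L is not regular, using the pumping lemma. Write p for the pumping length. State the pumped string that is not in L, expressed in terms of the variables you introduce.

a^{p+k} c b^p

Assume L is regular; let p be its pumping constant.
Take w = a^p c b^p ∈ L with |w| = 2p+1 ≥ p.
Write w = xyz as guaranteed by the lemma, with |xy| ≤ p and y is nonempty.
The first p characters of w are a's, so xy (and hence y) consists only of a's. Write y = a^k, 1 ≤ k ≤ p.
Pump with i = 2: xy^2z = a^{p+k} c b^p, which would require p+k = p. But k ≥ 1, so xy^2z ∉ L.
Contradiction. Therefore L is not regular.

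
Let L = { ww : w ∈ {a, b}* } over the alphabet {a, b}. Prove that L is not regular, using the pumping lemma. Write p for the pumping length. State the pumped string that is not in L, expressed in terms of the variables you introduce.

a^{p+k} b^p a^p b^p

Toward a contradiction, assume L is regular with pumping length p.
Take w = a^p b^p a^p b^p = uu where u = a^pb^p; then w ∈ L and |w| = 4p ≥ p.
Write w = xyz as guaranteed by the lemma, with |xy| ≤ p and |y| > 0.
Since the first p symbols of w are all a's and |xy| ≤ p, y lies entirely in the leading a-block: y = a^k for some k with 1 ≤ k ≤ p.
Pump with i = 2: xy^2z = a^{p+k} b^p a^p b^p, of length 4p+k. Suppose this equals vv. The string starts with a and ends with b, so v does too; thus the boundary between the two copies of v is a b→a transition. There is exactly one such transition, at position 2p+k, so |v| = 2p+k and |vv| = 4p+2k ≠ 4p+k since k ≥ 1. So xy^2z ∉ L.
This is a contradiction; hence L is not regular.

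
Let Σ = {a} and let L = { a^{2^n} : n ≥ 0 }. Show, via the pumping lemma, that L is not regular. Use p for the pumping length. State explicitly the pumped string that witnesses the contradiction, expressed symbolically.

a^{2^p+k}

Assume L is regular; let p be its pumping constant.
Take w = a^{2^p} ∈ L with |w| = 2^p ≥ p.
By the pumping lemma, w = xyz with |xy| ≤ p and y is nonempty.
Then y = a^k for some k with 1 ≤ k ≤ p.
Pump with i = 2: xy^2z = a^{2^p+k}. Since 1 ≤ k ≤ p < 2^p, we have 2^p < 2^p+k < 2^{p+1}, so 2^p+k is not a power of 2. So xy^2z ∉ L.
Contradiction. Therefore L is not regular.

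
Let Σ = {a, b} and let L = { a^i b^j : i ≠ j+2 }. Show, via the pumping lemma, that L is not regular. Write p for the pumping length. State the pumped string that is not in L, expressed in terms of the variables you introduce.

a^{p+p!} b^{p+p!-2}

Assume L is regular; let p be its pumping constant.
Choose w = a^p b^{p+p!-2}. Since p ≠ (p+p!-2)+2 = p+p!, w ∈ L; and |w| ≥ p.
The pumping lemma gives a decomposition w = xyz where |xy| ≤ p and |y| ≥ 1.
The first p characters of w are a's, so xy (and hence y) consists only of a's. Write y = a^k, 1 ≤ k ≤ p.
Since 1 ≤ k ≤ p, k divides p!; set t = 1 + p!/k. Then xy^t z has p + (p!/k)·k = p + p! copies of a. Now the a-count is p+p! and (b-count)+2 = (p+p!-2)+2 = p+p!, so i ≠ j+2 fails. So xy^t z = a^{p+p!} b^{p+p!-2} ∉ L.
This contradicts the pumping lemma, so L is not regular.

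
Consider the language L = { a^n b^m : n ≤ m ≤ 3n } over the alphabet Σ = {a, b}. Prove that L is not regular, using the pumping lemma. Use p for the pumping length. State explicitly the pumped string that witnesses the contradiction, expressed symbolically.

a^{p+k} b^p

Assume L is regular; let p be its pumping constant.
Take w = a^p b^p ∈ L (since p ≤ p ≤ 3p), with |w| = 2p ≥ p.
Write w = xyz as guaranteed by the lemma, with |xy| ≤ p and |y| > 0.
Because |xy| ≤ p and w begins with p copies of a, we have y = a^k with 1 ≤ k ≤ p.
Pump with i = 2: xy^2z = a^{p+k} b^p. Now n = p+k > p = m, so the condition n ≤ m fails. Thus xy^2z ∉ L.
This is a contradiction; hence L is not regular.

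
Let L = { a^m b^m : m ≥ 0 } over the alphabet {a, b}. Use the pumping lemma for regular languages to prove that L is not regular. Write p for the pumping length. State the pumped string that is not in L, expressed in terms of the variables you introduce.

a^{p+k} b^p

Suppose for contradiction that L is regular, and let p be the pumping length.
Take w = a^p b^p. Then w ∈ L and |w| = 2p ≥ p.
By the pumping lemma, w = xyz with |xy| ≤ p and |y| ≥ 1.
The first p characters of w are a's, so xy (and hence y) consists only of a's. Write y = a^k, 1 ≤ k ≤ p.
Pump with i = 2: xy^2z = a^{p+k} b^p. For this to lie in L we would need p = p+k, which forces k = 0. But k ≥ 1, so xy^2z ∉ L.
This is a contradiction; hence L is not regular.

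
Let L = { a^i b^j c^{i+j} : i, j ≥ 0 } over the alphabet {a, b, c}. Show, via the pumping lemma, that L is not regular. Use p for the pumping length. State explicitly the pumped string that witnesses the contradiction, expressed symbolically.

a^{p+k} b^p c^{2p}

Toward a contradiction, assume L is regular with pumping length p.
Take w = a^p b^p c^{2p} ∈ L (with i=j=p, i+j=2p), |w| = 4p ≥ p.
Write w = xyz as guaranteed by the lemma, with |xy| ≤ p and y is nonempty.
The first p characters of w are a's, so xy (and hence y) consists only of a's. Write y = a^k, 1 ≤ k ≤ p.
Consider xy^2z = a^{p+k} b^p c^{2p}. Now the a- and b-counts sum to 2p+k, but the c-count is 2p ≠ 2p+k. So xy^2z ∉ L.
Contradiction. Therefore L is not regular.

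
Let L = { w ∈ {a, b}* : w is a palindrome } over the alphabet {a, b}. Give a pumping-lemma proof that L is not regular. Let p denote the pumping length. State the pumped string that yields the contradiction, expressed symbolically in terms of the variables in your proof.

a^{p+k} b a^p

Assume L is regular; let p be its pumping constant.
Take w = a^p b a^p, a palindrome of length 2p+1 ≥ p.
By the pumping lemma, w = xyz with |xy| ≤ p and |y| > 0.
The first p characters of w are a's, so xy (and hence y) consists only of a's. Write y = a^k, 1 ≤ k ≤ p.
Pump with i = 2: xy^2z = a^{p+k} b a^p. Its reverse is a^p b a^{p+k}, which differs from xy^2z since k ≥ 1. So xy^2z is not a palindrome and xy^2z ∉ L.
This is a contradiction; hence L is not regular.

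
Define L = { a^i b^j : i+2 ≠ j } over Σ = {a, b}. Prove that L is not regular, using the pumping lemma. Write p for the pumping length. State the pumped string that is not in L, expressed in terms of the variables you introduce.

Assume L is regular; let p be its pumping constant.
Choose w = a^p b^{p+p!+2}. Since p ≠ (p+p!+2)-2 = p+p!, w ∈ L; and |w| ≥ p.
The pumping lemma gives a decomposition w = xyz where |xy| ≤ p and y is nonempty.
The first p characters of w are a's, so xy (and hence y) consists only of a's. Write y = a^k, 1 ≤ k ≤ p.
Since 1 ≤ k ≤ p, k divides p!; set t = 1 + p!/k. Then xy^t z has p + (p!/k)·k = p + p! copies of a. Now the a-count is p+p! and (b-count)-2 = (p+p!+2)-2 = p+p!, so i+2 ≠ j fails. So xy^t z = a^{p+p!} b^{p+p!+2} ∉ L.
Contradiction. Therefore L is not regular.

a^{p+p!} b^{p+p!+2}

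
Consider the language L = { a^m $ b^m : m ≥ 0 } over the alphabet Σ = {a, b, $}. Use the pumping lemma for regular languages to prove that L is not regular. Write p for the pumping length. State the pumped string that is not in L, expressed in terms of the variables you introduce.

a^{p+k} $ b^p

Toward a contradiction, assume L is regular with pumping length p.
Take w = a^p $ b^p ∈ L with |w| = 2p+1 ≥ p.
By the pumping lemma, w = xyz with |xy| ≤ p and |y| ≥ 1.
The first p characters of w are a's, so xy (and hence y) consists only of a's. Write y = a^k, 1 ≤ k ≤ p.
Pump with i = 2: xy^2z = a^{p+k} $ b^p, which would require p+k = p. But k ≥ 1, so xy^2z ∉ L.
Contradiction. Therefore L is not regular.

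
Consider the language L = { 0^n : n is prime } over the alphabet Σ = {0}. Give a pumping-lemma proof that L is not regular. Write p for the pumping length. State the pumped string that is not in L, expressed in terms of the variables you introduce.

Assume L is regular. Let p be the pumping length given by the pumping lemma.
Let q be a prime with q ≥ p+2 (infinitely many primes exist), and take w = 0^q ∈ L with |w| = q ≥ p.
The pumping lemma gives a decomposition w = xyz where |xy| ≤ p and |y| > 0.
Then y = 0^k for some k with 1 ≤ k ≤ p.
Since 1 ≤ k ≤ p, |xz| = q-k. Pump with i = q+1: |xy^{q+1}z| = (q-k)+(q+1)k = q+qk = q(1+k), which is composite (both factors ≥ 2). So xy^{q+1}z = 0^{q(1+k)} ∉ L.
Contradiction. Therefore L is not regular.

0^{q(1+k)}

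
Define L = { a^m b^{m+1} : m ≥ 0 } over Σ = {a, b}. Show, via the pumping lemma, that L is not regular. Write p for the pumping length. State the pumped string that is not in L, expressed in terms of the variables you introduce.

a^{p+k} b^{p+1}

Assume L is regular. Let p be the pumping length given by the pumping lemma.
Let w = a^p b^{p+1} ∈ L; note |w| = 2p+1 ≥ p.
By the pumping lemma, w = xyz with |xy| ≤ p and |y| > 0.
Because |xy| ≤ p and w begins with p copies of a, we have y = a^k with 1 ≤ k ≤ p.
Pump with i = 2: xy^2z = a^{p+k} b^{p+1}. For this to lie in L we would need p+1 = (p+k)+1, which forces k = 0. But k ≥ 1, so xy^2z ∉ L.
This is a contradiction; hence L is not regular.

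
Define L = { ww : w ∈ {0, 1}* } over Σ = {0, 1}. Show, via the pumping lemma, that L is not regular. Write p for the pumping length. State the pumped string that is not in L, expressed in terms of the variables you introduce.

0^{p+k} 1^p 0^p 1^p

Assume L is regular; let p be its pumping constant.
Take w = 0^p 1^p 0^p 1^p = uu where u = 0^p1^p; then w ∈ L and |w| = 4p ≥ p.
The pumping lemma gives a decomposition w = xyz where |xy| ≤ p and |y| ≥ 1.
Since the first p symbols of w are all 0's and |xy| ≤ p, y lies entirely in the leading 0-block: y = 0^k for some k with 1 ≤ k ≤ p.
Pump with i = 2: xy^2z = 0^{p+k} 1^p 0^p 1^p, of length 4p+k. Suppose this equals vv. The string starts with 0 and ends with 1, so v does too; thus the boundary between the two copies of v is a 1→0 transition. There is exactly one such transition, at position 2p+k, so |v| = 2p+k and |vv| = 4p+2k ≠ 4p+k since k ≥ 1. So xy^2z ∉ L.
This is a contradiction; hence L is not regular.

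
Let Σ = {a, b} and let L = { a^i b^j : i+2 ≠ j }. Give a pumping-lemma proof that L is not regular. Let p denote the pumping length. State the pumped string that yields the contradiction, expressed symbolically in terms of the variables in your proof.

a^{p+p!} b^{p+p!+2}

Toward a contradiction, assume L is regular with pumping length p.
Choose w = a^p b^{p+p!+2}. Since p ≠ (p+p!+2)-2 = p+p!, w ∈ L; and |w| ≥ p.
The pumping lemma gives a decomposition w = xyz where |xy| ≤ p and |y| ≥ 1.
Since the first p symbols of w are all a's and |xy| ≤ p, y lies entirely in the leading a-block: y = a^k for some k with 1 ≤ k ≤ p.
Since 1 ≤ k ≤ p, k divides p!; set t = 1 + p!/k. Then xy^t z has p + (p!/k)·k = p + p! copies of a. Now the a-count is p+p! and (b-count)-2 = (p+p!+2)-2 = p+p!, so i+2 ≠ j fails. So xy^t z = a^{p+p!} b^{p+p!+2} ∉ L.
This is a contradiction; hence L is not regular.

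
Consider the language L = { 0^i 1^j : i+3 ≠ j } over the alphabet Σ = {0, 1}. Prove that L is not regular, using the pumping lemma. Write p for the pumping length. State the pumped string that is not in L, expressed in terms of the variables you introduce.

Suppose for contradiction that L is regular, and let p be the pumping length.
Choose w = 0^p 1^{p+p!+3}. Since p ≠ (p+p!+3)-3 = p+p!, w ∈ L; and |w| ≥ p.
By the pumping lemma, w = xyz with |xy| ≤ p and |y| > 0.
Because |xy| ≤ p and w begins with p copies of 0, we have y = 0^k with 1 ≤ k ≤ p.
Since 1 ≤ k ≤ p, k divides p!; set t = 1 + p!/k. Then xy^t z has p + (p!/k)·k = p + p! copies of 0. Now the 0-count is p+p! and (1-count)-3 = (p+p!+3)-3 = p+p!, so i+3 ≠ j fails. So xy^t z = 0^{p+p!} 1^{p+p!+3} ∉ L.
This contradicts the pumping lemma, so L is not regular.

0^{p+p!} 1^{p+p!+3}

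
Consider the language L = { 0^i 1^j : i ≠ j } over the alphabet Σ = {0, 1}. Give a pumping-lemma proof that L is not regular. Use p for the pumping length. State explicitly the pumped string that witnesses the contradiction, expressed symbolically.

Toward a contradiction, assume L is regular with pumping length p.
Choose w = 0^p 1^{p+p!}. Since p ≠ p+p!, w ∈ L; and |w| ≥ p.
The pumping lemma gives a decomposition w = xyz where |xy| ≤ p and |y| > 0.
The first p characters of w are 0's, so xy (and hence y) consists only of 0's. Write y = 0^k, 1 ≤ k ≤ p.
Since 1 ≤ k ≤ p, k divides p!; set t = 1 + p!/k. Then xy^t z has p + (p!/k)·k = p + p! copies of 0. Now the 0-count equals the 1-count, so i ≠ j fails. So xy^t z = 0^{p+p!} 1^{p+p!} ∉ L.
This is a contradiction; hence L is not regular.

0^{p+p!} 1^{p+p!}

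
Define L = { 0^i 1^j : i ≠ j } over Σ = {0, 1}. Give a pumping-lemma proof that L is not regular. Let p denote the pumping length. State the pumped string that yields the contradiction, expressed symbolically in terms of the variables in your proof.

0^{p+p!} 1^{p+p!}

Suppose for contradiction that L is regular, and let p be the pumping length.
Choose w = 0^p 1^{p+p!}. Since p ≠ p+p!, w ∈ L; and |w| ≥ p.
Write w = xyz as guaranteed by the lemma, with |xy| ≤ p and y is nonempty.
The first p characters of w are 0's, so xy (and hence y) consists only of 0's. Write y = 0^k, 1 ≤ k ≤ p.
Since 1 ≤ k ≤ p, k divides p!; set t = 1 + p!/k. Then xy^t z has p + (p!/k)·k = p + p! copies of 0. Now the 0-count equals the 1-count, so i ≠ j fails. So xy^t z = 0^{p+p!} 1^{p+p!} ∉ L.
This contradicts the pumping lemma, so L is not regular.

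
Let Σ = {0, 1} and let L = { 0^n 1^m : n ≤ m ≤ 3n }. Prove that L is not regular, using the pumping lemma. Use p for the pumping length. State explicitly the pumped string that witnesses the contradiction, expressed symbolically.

Toward a contradiction, assume L is regular with pumping length p.
Take w = 0^p 1^p ∈ L (since p ≤ p ≤ 3p), with |w| = 2p ≥ p.
The pumping lemma gives a decomposition w = xyz where |xy| ≤ p and |y| > 0.
Since the first p symbols of w are all 0's and |xy| ≤ p, y lies entirely in the leading 0-block: y = 0^k for some k with 1 ≤ k ≤ p.
Pump with i = 2: xy^2z = 0^{p+k} 1^p. Now n = p+k > p = m, so the condition n ≤ m fails. Thus xy^2z ∉ L.
This is a contradiction; hence L is not regular.

0^{p+k} 1^p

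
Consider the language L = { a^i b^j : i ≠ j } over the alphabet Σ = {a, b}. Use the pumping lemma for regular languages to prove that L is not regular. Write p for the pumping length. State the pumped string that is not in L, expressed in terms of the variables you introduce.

Assume L is regular; let p be its pumping constant.
Choose w = a^p b^{p+p!}. Since p ≠ p+p!, w ∈ L; and |w| ≥ p.
Write w = xyz as guaranteed by the lemma, with |xy| ≤ p and y is nonempty.
Because |xy| ≤ p and w begins with p copies of a, we have y = a^k with 1 ≤ k ≤ p.
Since 1 ≤ k ≤ p, k divides p!; set t = 1 + p!/k. Then xy^t z has p + (p!/k)·k = p + p! copies of a. Now the a-count equals the b-count, so i ≠ j fails. So xy^t z = a^{p+p!} b^{p+p!} ∉ L.
This contradicts the pumping lemma, so L is not regular.

a^{p+p!} b^{p+p!}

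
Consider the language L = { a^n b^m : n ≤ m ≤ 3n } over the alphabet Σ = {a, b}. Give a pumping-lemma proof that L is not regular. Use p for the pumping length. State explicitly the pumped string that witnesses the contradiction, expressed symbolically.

a^{p+k} b^p

Suppose for contradiction that L is regular, and let p be the pumping length.
Take w = a^p b^p ∈ L (since p ≤ p ≤ 3p), with |w| = 2p ≥ p.
Write w = xyz as guaranteed by the lemma, with |xy| ≤ p and |y| > 0.
Because |xy| ≤ p and w begins with p copies of a, we have y = a^k with 1 ≤ k ≤ p.
Pump with i = 2: xy^2z = a^{p+k} b^p. Now n = p+k > p = m, so the condition n ≤ m fails. Thus xy^2z ∉ L.
Contradiction. Therefore L is not regular.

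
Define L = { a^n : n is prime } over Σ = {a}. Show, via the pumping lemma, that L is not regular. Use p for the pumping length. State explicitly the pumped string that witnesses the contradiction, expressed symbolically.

a^{q(1+k)}

Assume L is regular; let p be its pumping constant.
Let q be a prime with q ≥ p+2 (infinitely many primes exist), and take w = a^q ∈ L with |w| = q ≥ p.
The pumping lemma gives a decomposition w = xyz where |xy| ≤ p and |y| > 0.
Then y = a^k for some k with 1 ≤ k ≤ p.
Since 1 ≤ k ≤ p, |xz| = q-k. Pump with i = q+1: |xy^{q+1}z| = (q-k)+(q+1)k = q+qk = q(1+k), which is composite (both factors ≥ 2). So xy^{q+1}z = a^{q(1+k)} ∉ L.
Contradiction. Therefore L is not regular.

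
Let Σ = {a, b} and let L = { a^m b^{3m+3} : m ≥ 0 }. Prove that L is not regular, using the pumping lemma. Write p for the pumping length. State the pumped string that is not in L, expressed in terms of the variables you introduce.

a^{p+k} b^{3p+3}

Assume L is regular. Let p be the pumping length given by the pumping lemma.
Let w = a^p b^{3p+3} ∈ L; note |w| = 4p+3 ≥ p.
Write w = xyz as guaranteed by the lemma, with |xy| ≤ p and y is nonempty.
Since the first p symbols of w are all a's and |xy| ≤ p, y lies entirely in the leading a-block: y = a^k for some k with 1 ≤ k ≤ p.
Pump with i = 2: xy^2z = a^{p+k} b^{3p+3}. For this to lie in L we would need 3p+3 = 3(p+k)+3, which forces k = 0. But k ≥ 1, so xy^2z ∉ L.
This contradicts the pumping lemma, so L is not regular.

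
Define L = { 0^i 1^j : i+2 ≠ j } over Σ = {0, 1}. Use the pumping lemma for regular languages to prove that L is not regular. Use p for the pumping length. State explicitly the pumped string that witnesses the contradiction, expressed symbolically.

0^{p+p!} 1^{p+p!+2}

Toward a contradiction, assume L is regular with pumping length p.
Choose w = 0^p 1^{p+p!+2}. Since p ≠ (p+p!+2)-2 = p+p!, w ∈ L; and |w| ≥ p.
By the pumping lemma, w = xyz with |xy| ≤ p and |y| > 0.
Because |xy| ≤ p and w begins with p copies of 0, we have y = 0^k with 1 ≤ k ≤ p.
Since 1 ≤ k ≤ p, k divides p!; set t = 1 + p!/k. Then xy^t z has p + (p!/k)·k = p + p! copies of 0. Now the 0-count is p+p! and (1-count)-2 = (p+p!+2)-2 = p+p!, so i+2 ≠ j fails. So xy^t z = 0^{p+p!} 1^{p+p!+2} ∉ L.
Contradiction. Therefore L is not regular.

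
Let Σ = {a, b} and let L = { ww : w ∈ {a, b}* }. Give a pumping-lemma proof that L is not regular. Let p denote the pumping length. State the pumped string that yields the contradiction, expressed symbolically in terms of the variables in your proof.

Toward a contradiction, assume L is regular with pumping length p.
Take w = a^p b^p a^p b^p = uu where u = a^pb^p; then w ∈ L and |w| = 4p ≥ p.
Write w = xyz as guaranteed by the lemma, with |xy| ≤ p and |y| ≥ 1.
The first p characters of w are a's, so xy (and hence y) consists only of a's. Write y = a^k, 1 ≤ k ≤ p.
Pump with i = 2: xy^2z = a^{p+k} b^p a^p b^p, of length 4p+k. Suppose this equals vv. The string starts with a and ends with b, so v does too; thus the boundary between the two copies of v is a b→a transition. There is exactly one such transition, at position 2p+k, so |v| = 2p+k and |vv| = 4p+2k ≠ 4p+k since k ≥ 1. So xy^2z ∉ L.
This contradicts the pumping lemma, so L is not regular.

a^{p+k} b^p a^p b^p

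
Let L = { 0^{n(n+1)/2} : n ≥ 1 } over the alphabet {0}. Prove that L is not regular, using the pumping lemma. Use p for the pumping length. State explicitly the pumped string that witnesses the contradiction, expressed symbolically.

0^{p(p+1)/2+k}

Suppose for contradiction that L is regular, and let p be the pumping length.
Take w = 0^{p(p+1)/2} ∈ L with |w| = p(p+1)/2 ≥ p.
The pumping lemma gives a decomposition w = xyz where |xy| ≤ p and |y| > 0.
Then y = 0^k for some k with 1 ≤ k ≤ p.
Pump with i = 2: xy^2z = 0^{p(p+1)/2+k}. Since 1 ≤ k ≤ p, p(p+1)/2 < p(p+1)/2+k ≤ p(p+1)/2+p < (p+1)(p+2)/2, so p(p+1)/2+k is strictly between consecutive triangular numbers. So xy^2z ∉ L.
This is a contradiction; hence L is not regular.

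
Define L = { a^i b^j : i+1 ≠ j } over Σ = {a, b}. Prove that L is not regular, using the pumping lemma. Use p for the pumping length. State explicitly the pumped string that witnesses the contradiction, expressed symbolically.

a^{p+p!} b^{p+p!+1}

Assume L is regular. Let p be the pumping length given by the pumping lemma.
Choose w = a^p b^{p+p!+1}. Since p ≠ (p+p!+1)-1 = p+p!, w ∈ L; and |w| ≥ p.
Write w = xyz as guaranteed by the lemma, with |xy| ≤ p and |y| > 0.
Since the first p symbols of w are all a's and |xy| ≤ p, y lies entirely in the leading a-block: y = a^k for some k with 1 ≤ k ≤ p.
Since 1 ≤ k ≤ p, k divides p!; set t = 1 + p!/k. Then xy^t z has p + (p!/k)·k = p + p! copies of a. Now the a-count is p+p! and (b-count)-1 = (p+p!+1)-1 = p+p!, so i+1 ≠ j fails. So xy^t z = a^{p+p!} b^{p+p!+1} ∉ L.
This is a contradiction; hence L is not regular.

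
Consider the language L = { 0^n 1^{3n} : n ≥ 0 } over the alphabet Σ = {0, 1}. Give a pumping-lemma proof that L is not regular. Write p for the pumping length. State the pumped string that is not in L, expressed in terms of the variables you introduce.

Toward a contradiction, assume L is regular with pumping length p.
Take w = 0^p 1^{3p}. Then w ∈ L and |w| = 4p ≥ p.
By the pumping lemma, w = xyz with |xy| ≤ p and y is nonempty.
The first p characters of w are 0's, so xy (and hence y) consists only of 0's. Write y = 0^k, 1 ≤ k ≤ p.
Pump with i = 2: xy^2z = 0^{p+k} 1^{3p}. For this to lie in L we would need 3p = 3(p+k), which forces k = 0. But k ≥ 1, so xy^2z ∉ L.
This is a contradiction; hence L is not regular.

0^{p+k} 1^{3p}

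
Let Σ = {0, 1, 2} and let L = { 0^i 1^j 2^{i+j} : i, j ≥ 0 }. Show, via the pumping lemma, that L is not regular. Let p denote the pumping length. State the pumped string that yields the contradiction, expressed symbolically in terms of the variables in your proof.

0^{p+k} 1^p 2^{2p}

Assume L is regular; let p be its pumping constant.
Take w = 0^p 1^p 2^{2p} ∈ L (with i=j=p, i+j=2p), |w| = 4p ≥ p.
Write w = xyz as guaranteed by the lemma, with |xy| ≤ p and |y| > 0.
The first p characters of w are 0's, so xy (and hence y) consists only of 0's. Write y = 0^k, 1 ≤ k ≤ p.
Consider xy^2z = 0^{p+k} 1^p 2^{2p}. Now the 0- and 1-counts sum to 2p+k, but the 2-count is 2p ≠ 2p+k. So xy^2z ∉ L.
This contradicts the pumping lemma, so L is not regular.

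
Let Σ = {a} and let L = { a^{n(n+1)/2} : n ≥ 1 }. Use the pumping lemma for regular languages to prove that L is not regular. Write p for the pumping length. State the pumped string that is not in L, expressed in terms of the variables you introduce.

a^{p(p+1)/2+k}

Assume L is regular. Let p be the pumping length given by the pumping lemma.
Take w = a^{p(p+1)/2} ∈ L with |w| = p(p+1)/2 ≥ p.
The pumping lemma gives a decomposition w = xyz where |xy| ≤ p and |y| > 0.
Then y = a^k for some k with 1 ≤ k ≤ p.
Pump with i = 2: xy^2z = a^{p(p+1)/2+k}. Since 1 ≤ k ≤ p, p(p+1)/2 < p(p+1)/2+k ≤ p(p+1)/2+p < (p+1)(p+2)/2, so p(p+1)/2+k is strictly between consecutive triangular numbers. So xy^2z ∉ L.
Contradiction. Therefore L is not regular.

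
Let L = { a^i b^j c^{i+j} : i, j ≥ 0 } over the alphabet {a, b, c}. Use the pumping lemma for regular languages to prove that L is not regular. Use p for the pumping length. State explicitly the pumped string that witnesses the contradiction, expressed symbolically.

a^{p+k} b^p c^{2p}

Assume L is regular. Let p be the pumping length given by the pumping lemma.
Take w = a^p b^p c^{2p} ∈ L (with i=j=p, i+j=2p), |w| = 4p ≥ p.
By the pumping lemma, w = xyz with |xy| ≤ p and |y| ≥ 1.
Since the first p symbols of w are all a's and |xy| ≤ p, y lies entirely in the leading a-block: y = a^k for some k with 1 ≤ k ≤ p.
Consider xy^2z = a^{p+k} b^p c^{2p}. Now the a- and b-counts sum to 2p+k, but the c-count is 2p ≠ 2p+k. So xy^2z ∉ L.
This contradicts the pumping lemma, so L is not regular.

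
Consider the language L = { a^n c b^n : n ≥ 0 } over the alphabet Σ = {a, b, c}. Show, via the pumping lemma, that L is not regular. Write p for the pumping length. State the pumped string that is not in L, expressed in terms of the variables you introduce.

Toward a contradiction, assume L is regular with pumping length p.
Take w = a^p c b^p ∈ L with |w| = 2p+1 ≥ p.
By the pumping lemma, w = xyz with |xy| ≤ p and |y| > 0.
Because |xy| ≤ p and w begins with p copies of a, we have y = a^k with 1 ≤ k ≤ p.
Pump with i = 2: xy^2z = a^{p+k} c b^p, which would require p+k = p. But k ≥ 1, so xy^2z ∉ L.
This contradicts the pumping lemma, so L is not regular.

a^{p+k} c b^p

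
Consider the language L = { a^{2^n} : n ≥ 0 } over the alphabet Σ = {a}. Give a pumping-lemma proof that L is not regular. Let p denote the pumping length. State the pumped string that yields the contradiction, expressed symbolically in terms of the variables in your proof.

Toward a contradiction, assume L is regular with pumping length p.
Take w = a^{2^p} ∈ L with |w| = 2^p ≥ p.
Write w = xyz as guaranteed by the lemma, with |xy| ≤ p and |y| ≥ 1.
Then y = a^k for some k with 1 ≤ k ≤ p.
Pump with i = 2: xy^2z = a^{2^p+k}. Since 1 ≤ k ≤ p < 2^p, we have 2^p < 2^p+k < 2^{p+1}, so 2^p+k is not a power of 2. So xy^2z ∉ L.
This contradicts the pumping lemma, so L is not regular.

a^{2^p+k}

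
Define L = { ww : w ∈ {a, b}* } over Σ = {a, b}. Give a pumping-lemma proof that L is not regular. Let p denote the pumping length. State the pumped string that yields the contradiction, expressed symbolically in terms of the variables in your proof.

a^{p+k} b^p a^p b^p

Toward a contradiction, assume L is regular with pumping length p.
Take w = a^p b^p a^p b^p = uu where u = a^pb^p; then w ∈ L and |w| = 4p ≥ p.
The pumping lemma gives a decomposition w = xyz where |xy| ≤ p and y is nonempty.
Because |xy| ≤ p and w begins with p copies of a, we have y = a^k with 1 ≤ k ≤ p.
Pump with i = 2: xy^2z = a^{p+k} b^p a^p b^p, of length 4p+k. Suppose this equals vv. The string starts with a and ends with b, so v does too; thus the boundary between the two copies of v is a b→a transition. There is exactly one such transition, at position 2p+k, so |v| = 2p+k and |vv| = 4p+2k ≠ 4p+k since k ≥ 1. So xy^2z ∉ L.
This contradicts the pumping lemma, so L is not regular.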